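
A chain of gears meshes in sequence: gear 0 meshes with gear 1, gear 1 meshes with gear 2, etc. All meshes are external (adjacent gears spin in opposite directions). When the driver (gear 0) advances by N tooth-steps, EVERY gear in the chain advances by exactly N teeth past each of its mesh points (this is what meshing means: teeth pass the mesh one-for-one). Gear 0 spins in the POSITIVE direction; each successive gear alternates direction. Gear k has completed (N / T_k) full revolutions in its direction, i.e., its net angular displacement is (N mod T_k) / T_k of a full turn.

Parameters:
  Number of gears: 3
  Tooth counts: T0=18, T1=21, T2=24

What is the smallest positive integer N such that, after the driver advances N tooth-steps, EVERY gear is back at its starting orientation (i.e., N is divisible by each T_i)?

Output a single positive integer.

Answer: 504

Derivation:
Gear k returns to start when N is a multiple of T_k.
All gears at start simultaneously when N is a common multiple of [18, 21, 24]; the smallest such N is lcm(18, 21, 24).
Start: lcm = T0 = 18
Fold in T1=21: gcd(18, 21) = 3; lcm(18, 21) = 18 * 21 / 3 = 378 / 3 = 126
Fold in T2=24: gcd(126, 24) = 6; lcm(126, 24) = 126 * 24 / 6 = 3024 / 6 = 504
Full cycle length = 504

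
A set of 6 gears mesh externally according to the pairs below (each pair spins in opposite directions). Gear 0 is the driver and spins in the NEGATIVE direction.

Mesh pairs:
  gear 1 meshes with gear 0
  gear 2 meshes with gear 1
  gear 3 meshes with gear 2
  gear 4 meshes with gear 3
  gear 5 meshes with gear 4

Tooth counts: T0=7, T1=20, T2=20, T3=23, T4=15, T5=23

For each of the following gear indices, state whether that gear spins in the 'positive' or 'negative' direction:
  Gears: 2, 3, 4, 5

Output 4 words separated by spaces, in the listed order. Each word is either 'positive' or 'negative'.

Answer: negative positive negative positive

Derivation:
Gear 0 (driver): negative (depth 0)
  gear 1: meshes with gear 0 -> depth 1 -> positive (opposite of gear 0)
  gear 2: meshes with gear 1 -> depth 2 -> negative (opposite of gear 1)
  gear 3: meshes with gear 2 -> depth 3 -> positive (opposite of gear 2)
  gear 4: meshes with gear 3 -> depth 4 -> negative (opposite of gear 3)
  gear 5: meshes with gear 4 -> depth 5 -> positive (opposite of gear 4)
Queried indices 2, 3, 4, 5 -> negative, positive, negative, positive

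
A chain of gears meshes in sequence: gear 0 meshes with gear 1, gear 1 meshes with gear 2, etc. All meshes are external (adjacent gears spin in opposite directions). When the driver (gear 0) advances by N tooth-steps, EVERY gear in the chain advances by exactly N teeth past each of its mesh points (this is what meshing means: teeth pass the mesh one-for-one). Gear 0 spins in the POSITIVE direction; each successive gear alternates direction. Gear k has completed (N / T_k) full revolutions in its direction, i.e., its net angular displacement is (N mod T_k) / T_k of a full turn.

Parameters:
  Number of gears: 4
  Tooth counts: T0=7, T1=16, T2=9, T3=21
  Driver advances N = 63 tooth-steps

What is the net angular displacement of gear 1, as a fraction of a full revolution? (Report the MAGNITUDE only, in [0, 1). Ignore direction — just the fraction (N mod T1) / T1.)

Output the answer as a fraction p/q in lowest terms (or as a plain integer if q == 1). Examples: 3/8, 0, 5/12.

Answer: 15/16

Derivation:
Chain of 4 gears, tooth counts: [7, 16, 9, 21]
  gear 0: T0=7, direction=positive, advance = 63 mod 7 = 0 teeth = 0/7 turn
  gear 1: T1=16, direction=negative, advance = 63 mod 16 = 15 teeth = 15/16 turn
  gear 2: T2=9, direction=positive, advance = 63 mod 9 = 0 teeth = 0/9 turn
  gear 3: T3=21, direction=negative, advance = 63 mod 21 = 0 teeth = 0/21 turn
Gear 1: 63 mod 16 = 15
Fraction = 15 / 16 = 15/16 (gcd(15,16)=1) = 15/16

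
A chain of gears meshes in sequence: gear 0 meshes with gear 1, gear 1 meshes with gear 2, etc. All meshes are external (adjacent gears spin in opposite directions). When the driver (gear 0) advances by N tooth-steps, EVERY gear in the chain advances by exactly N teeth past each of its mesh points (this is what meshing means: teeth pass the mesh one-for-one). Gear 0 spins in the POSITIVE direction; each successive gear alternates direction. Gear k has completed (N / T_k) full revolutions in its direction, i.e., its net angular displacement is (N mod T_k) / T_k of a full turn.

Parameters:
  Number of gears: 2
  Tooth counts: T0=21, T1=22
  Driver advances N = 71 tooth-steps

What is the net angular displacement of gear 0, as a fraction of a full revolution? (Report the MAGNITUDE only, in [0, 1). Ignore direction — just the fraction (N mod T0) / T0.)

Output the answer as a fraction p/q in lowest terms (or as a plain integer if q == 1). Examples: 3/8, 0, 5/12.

Answer: 8/21

Derivation:
Chain of 2 gears, tooth counts: [21, 22]
  gear 0: T0=21, direction=positive, advance = 71 mod 21 = 8 teeth = 8/21 turn
  gear 1: T1=22, direction=negative, advance = 71 mod 22 = 5 teeth = 5/22 turn
Gear 0: 71 mod 21 = 8
Fraction = 8 / 21 = 8/21 (gcd(8,21)=1) = 8/21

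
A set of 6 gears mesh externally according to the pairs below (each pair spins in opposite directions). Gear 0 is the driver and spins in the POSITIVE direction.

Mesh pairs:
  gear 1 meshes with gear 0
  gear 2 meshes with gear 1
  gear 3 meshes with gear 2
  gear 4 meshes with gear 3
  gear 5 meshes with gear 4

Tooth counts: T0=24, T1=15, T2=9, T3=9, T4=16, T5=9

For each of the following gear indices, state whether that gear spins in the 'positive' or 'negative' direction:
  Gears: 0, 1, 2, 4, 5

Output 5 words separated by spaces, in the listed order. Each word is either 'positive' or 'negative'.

Answer: positive negative positive positive negative

Derivation:
Gear 0 (driver): positive (depth 0)
  gear 1: meshes with gear 0 -> depth 1 -> negative (opposite of gear 0)
  gear 2: meshes with gear 1 -> depth 2 -> positive (opposite of gear 1)
  gear 3: meshes with gear 2 -> depth 3 -> negative (opposite of gear 2)
  gear 4: meshes with gear 3 -> depth 4 -> positive (opposite of gear 3)
  gear 5: meshes with gear 4 -> depth 5 -> negative (opposite of gear 4)
Queried indices 0, 1, 2, 4, 5 -> positive, negative, positive, positive, negative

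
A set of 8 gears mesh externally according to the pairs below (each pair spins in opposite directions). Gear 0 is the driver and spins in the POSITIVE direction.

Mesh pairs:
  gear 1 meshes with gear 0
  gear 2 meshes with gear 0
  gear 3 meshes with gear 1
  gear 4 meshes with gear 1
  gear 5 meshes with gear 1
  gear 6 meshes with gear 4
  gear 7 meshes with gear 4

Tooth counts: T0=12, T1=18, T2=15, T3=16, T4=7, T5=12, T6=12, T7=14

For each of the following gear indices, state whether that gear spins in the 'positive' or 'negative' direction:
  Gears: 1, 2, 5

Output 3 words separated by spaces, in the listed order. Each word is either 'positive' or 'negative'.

Answer: negative negative positive

Derivation:
Gear 0 (driver): positive (depth 0)
  gear 1: meshes with gear 0 -> depth 1 -> negative (opposite of gear 0)
  gear 2: meshes with gear 0 -> depth 1 -> negative (opposite of gear 0)
  gear 3: meshes with gear 1 -> depth 2 -> positive (opposite of gear 1)
  gear 4: meshes with gear 1 -> depth 2 -> positive (opposite of gear 1)
  gear 5: meshes with gear 1 -> depth 2 -> positive (opposite of gear 1)
  gear 6: meshes with gear 4 -> depth 3 -> negative (opposite of gear 4)
  gear 7: meshes with gear 4 -> depth 3 -> negative (opposite of gear 4)
Queried indices 1, 2, 5 -> negative, negative, positive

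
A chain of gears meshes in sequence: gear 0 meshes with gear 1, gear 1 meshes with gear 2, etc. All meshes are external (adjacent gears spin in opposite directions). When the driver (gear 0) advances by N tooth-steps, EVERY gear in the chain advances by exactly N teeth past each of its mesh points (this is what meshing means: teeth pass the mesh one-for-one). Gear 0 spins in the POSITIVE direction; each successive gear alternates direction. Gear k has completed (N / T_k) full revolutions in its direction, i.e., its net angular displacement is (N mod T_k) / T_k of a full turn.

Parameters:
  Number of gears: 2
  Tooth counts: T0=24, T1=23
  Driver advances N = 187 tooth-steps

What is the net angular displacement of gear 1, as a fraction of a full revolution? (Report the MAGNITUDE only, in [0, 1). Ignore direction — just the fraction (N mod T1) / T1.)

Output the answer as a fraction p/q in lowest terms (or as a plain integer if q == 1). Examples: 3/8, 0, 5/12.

Answer: 3/23

Derivation:
Chain of 2 gears, tooth counts: [24, 23]
  gear 0: T0=24, direction=positive, advance = 187 mod 24 = 19 teeth = 19/24 turn
  gear 1: T1=23, direction=negative, advance = 187 mod 23 = 3 teeth = 3/23 turn
Gear 1: 187 mod 23 = 3
Fraction = 3 / 23 = 3/23 (gcd(3,23)=1) = 3/23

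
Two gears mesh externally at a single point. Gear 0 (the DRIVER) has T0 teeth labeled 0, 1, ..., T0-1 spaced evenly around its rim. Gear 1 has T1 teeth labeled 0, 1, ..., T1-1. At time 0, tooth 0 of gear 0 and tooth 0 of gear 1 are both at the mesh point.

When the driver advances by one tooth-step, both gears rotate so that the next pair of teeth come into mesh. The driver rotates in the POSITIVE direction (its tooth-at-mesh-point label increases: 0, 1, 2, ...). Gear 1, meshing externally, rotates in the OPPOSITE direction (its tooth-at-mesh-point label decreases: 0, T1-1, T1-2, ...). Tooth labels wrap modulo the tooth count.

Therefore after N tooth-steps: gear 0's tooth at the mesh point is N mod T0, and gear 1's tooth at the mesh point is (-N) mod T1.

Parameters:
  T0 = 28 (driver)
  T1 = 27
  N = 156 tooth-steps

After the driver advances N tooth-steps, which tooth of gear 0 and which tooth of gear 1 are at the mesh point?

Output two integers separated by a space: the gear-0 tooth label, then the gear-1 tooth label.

Gear 0 (driver, T0=28): tooth at mesh = N mod T0
  156 = 5 * 28 + 16, so 156 mod 28 = 16
  gear 0 tooth = 16
Gear 1 (driven, T1=27): tooth at mesh = (-N) mod T1
  156 = 5 * 27 + 21, so 156 mod 27 = 21
  (-156) mod 27 = (-21) mod 27 = 27 - 21 = 6
Mesh after 156 steps: gear-0 tooth 16 meets gear-1 tooth 6

Answer: 16 6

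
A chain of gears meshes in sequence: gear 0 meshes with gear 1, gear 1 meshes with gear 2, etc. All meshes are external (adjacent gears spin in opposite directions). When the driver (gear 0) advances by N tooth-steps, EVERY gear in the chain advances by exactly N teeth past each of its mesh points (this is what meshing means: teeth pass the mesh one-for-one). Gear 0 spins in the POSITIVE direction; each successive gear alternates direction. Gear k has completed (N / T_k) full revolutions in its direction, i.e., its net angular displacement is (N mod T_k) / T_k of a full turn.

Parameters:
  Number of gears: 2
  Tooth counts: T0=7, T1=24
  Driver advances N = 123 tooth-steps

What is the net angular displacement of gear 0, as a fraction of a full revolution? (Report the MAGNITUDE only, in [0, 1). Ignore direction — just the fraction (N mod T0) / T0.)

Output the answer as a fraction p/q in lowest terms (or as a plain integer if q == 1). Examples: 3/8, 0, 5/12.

Answer: 4/7

Derivation:
Chain of 2 gears, tooth counts: [7, 24]
  gear 0: T0=7, direction=positive, advance = 123 mod 7 = 4 teeth = 4/7 turn
  gear 1: T1=24, direction=negative, advance = 123 mod 24 = 3 teeth = 3/24 turn
Gear 0: 123 mod 7 = 4
Fraction = 4 / 7 = 4/7 (gcd(4,7)=1) = 4/7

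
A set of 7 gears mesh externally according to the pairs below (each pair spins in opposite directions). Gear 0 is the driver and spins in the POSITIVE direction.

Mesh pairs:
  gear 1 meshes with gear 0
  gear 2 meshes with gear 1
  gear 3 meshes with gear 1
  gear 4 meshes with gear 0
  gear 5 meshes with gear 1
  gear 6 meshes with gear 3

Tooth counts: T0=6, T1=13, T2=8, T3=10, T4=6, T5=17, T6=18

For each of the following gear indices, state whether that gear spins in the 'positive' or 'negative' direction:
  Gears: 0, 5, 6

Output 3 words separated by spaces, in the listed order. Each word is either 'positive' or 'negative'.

Answer: positive positive negative

Derivation:
Gear 0 (driver): positive (depth 0)
  gear 1: meshes with gear 0 -> depth 1 -> negative (opposite of gear 0)
  gear 2: meshes with gear 1 -> depth 2 -> positive (opposite of gear 1)
  gear 3: meshes with gear 1 -> depth 2 -> positive (opposite of gear 1)
  gear 4: meshes with gear 0 -> depth 1 -> negative (opposite of gear 0)
  gear 5: meshes with gear 1 -> depth 2 -> positive (opposite of gear 1)
  gear 6: meshes with gear 3 -> depth 3 -> negative (opposite of gear 3)
Queried indices 0, 5, 6 -> positive, positive, negative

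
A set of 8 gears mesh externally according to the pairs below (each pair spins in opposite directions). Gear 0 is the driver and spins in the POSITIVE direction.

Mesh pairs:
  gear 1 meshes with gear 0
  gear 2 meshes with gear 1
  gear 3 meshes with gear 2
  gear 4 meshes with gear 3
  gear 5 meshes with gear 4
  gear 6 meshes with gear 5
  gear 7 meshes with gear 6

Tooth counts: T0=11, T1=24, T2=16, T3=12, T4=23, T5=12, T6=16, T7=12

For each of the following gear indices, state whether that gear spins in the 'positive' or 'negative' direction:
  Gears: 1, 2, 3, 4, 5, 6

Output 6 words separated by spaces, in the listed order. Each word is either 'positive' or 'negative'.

Answer: negative positive negative positive negative positive

Derivation:
Gear 0 (driver): positive (depth 0)
  gear 1: meshes with gear 0 -> depth 1 -> negative (opposite of gear 0)
  gear 2: meshes with gear 1 -> depth 2 -> positive (opposite of gear 1)
  gear 3: meshes with gear 2 -> depth 3 -> negative (opposite of gear 2)
  gear 4: meshes with gear 3 -> depth 4 -> positive (opposite of gear 3)
  gear 5: meshes with gear 4 -> depth 5 -> negative (opposite of gear 4)
  gear 6: meshes with gear 5 -> depth 6 -> positive (opposite of gear 5)
  gear 7: meshes with gear 6 -> depth 7 -> negative (opposite of gear 6)
Queried indices 1, 2, 3, 4, 5, 6 -> negative, positive, negative, positive, negative, positive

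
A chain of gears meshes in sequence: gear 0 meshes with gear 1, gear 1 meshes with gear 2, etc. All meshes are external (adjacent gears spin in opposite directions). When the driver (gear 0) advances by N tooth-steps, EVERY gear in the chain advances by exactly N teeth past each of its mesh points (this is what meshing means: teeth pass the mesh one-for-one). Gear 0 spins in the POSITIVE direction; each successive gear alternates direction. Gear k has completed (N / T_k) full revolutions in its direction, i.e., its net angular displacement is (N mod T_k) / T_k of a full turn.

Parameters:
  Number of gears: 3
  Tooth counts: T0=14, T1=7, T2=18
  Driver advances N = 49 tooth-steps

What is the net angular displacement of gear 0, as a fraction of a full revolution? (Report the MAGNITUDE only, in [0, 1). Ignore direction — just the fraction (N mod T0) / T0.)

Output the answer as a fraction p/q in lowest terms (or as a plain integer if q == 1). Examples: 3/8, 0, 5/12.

Chain of 3 gears, tooth counts: [14, 7, 18]
  gear 0: T0=14, direction=positive, advance = 49 mod 14 = 7 teeth = 7/14 turn
  gear 1: T1=7, direction=negative, advance = 49 mod 7 = 0 teeth = 0/7 turn
  gear 2: T2=18, direction=positive, advance = 49 mod 18 = 13 teeth = 13/18 turn
Gear 0: 49 mod 14 = 7
Fraction = 7 / 14 = 1/2 (gcd(7,14)=7) = 1/2

Answer: 1/2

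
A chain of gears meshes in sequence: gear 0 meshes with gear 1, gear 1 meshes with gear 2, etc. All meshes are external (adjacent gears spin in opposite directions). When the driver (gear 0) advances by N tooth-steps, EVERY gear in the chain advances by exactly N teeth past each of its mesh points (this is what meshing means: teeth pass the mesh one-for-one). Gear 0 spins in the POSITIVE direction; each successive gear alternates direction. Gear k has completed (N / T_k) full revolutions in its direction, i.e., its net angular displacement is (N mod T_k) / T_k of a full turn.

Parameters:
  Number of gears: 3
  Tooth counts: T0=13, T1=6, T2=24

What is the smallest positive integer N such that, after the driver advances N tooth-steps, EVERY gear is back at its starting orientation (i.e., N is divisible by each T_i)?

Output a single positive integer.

Gear k returns to start when N is a multiple of T_k.
All gears at start simultaneously when N is a common multiple of [13, 6, 24]; the smallest such N is lcm(13, 6, 24).
Start: lcm = T0 = 13
Fold in T1=6: gcd(13, 6) = 1; lcm(13, 6) = 13 * 6 / 1 = 78 / 1 = 78
Fold in T2=24: gcd(78, 24) = 6; lcm(78, 24) = 78 * 24 / 6 = 1872 / 6 = 312
Full cycle length = 312

Answer: 312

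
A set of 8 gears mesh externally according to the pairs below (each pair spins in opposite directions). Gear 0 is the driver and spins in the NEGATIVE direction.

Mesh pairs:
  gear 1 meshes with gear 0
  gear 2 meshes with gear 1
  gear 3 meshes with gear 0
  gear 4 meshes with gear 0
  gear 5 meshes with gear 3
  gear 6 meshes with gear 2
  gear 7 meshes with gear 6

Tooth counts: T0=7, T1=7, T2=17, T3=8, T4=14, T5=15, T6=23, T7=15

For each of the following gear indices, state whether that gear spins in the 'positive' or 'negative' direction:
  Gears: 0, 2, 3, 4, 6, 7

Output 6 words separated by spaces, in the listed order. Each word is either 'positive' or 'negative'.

Gear 0 (driver): negative (depth 0)
  gear 1: meshes with gear 0 -> depth 1 -> positive (opposite of gear 0)
  gear 2: meshes with gear 1 -> depth 2 -> negative (opposite of gear 1)
  gear 3: meshes with gear 0 -> depth 1 -> positive (opposite of gear 0)
  gear 4: meshes with gear 0 -> depth 1 -> positive (opposite of gear 0)
  gear 5: meshes with gear 3 -> depth 2 -> negative (opposite of gear 3)
  gear 6: meshes with gear 2 -> depth 3 -> positive (opposite of gear 2)
  gear 7: meshes with gear 6 -> depth 4 -> negative (opposite of gear 6)
Queried indices 0, 2, 3, 4, 6, 7 -> negative, negative, positive, positive, positive, negative

Answer: negative negative positive positive positive negative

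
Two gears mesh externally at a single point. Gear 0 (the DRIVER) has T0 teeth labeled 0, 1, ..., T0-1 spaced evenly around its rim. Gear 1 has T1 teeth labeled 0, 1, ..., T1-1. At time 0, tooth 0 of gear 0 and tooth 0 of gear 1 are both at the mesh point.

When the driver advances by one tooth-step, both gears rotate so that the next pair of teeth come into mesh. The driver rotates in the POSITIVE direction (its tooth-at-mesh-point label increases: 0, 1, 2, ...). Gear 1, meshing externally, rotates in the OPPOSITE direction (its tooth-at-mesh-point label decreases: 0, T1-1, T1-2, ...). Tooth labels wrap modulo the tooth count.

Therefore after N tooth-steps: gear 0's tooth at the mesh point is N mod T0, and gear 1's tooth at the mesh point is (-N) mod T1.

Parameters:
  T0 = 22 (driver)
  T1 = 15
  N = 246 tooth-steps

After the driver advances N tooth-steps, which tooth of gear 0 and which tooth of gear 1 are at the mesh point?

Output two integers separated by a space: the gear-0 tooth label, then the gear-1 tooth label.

Gear 0 (driver, T0=22): tooth at mesh = N mod T0
  246 = 11 * 22 + 4, so 246 mod 22 = 4
  gear 0 tooth = 4
Gear 1 (driven, T1=15): tooth at mesh = (-N) mod T1
  246 = 16 * 15 + 6, so 246 mod 15 = 6
  (-246) mod 15 = (-6) mod 15 = 15 - 6 = 9
Mesh after 246 steps: gear-0 tooth 4 meets gear-1 tooth 9

Answer: 4 9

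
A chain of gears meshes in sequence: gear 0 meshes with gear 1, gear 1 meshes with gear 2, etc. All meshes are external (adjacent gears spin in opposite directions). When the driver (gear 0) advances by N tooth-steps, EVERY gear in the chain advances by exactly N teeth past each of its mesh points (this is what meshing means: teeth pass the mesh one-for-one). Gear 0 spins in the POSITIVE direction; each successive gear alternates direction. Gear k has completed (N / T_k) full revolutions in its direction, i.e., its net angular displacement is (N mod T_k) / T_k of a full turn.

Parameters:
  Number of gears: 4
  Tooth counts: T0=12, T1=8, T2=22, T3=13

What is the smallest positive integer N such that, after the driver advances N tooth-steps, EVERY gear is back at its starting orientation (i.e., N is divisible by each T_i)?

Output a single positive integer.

Gear k returns to start when N is a multiple of T_k.
All gears at start simultaneously when N is a common multiple of [12, 8, 22, 13]; the smallest such N is lcm(12, 8, 22, 13).
Start: lcm = T0 = 12
Fold in T1=8: gcd(12, 8) = 4; lcm(12, 8) = 12 * 8 / 4 = 96 / 4 = 24
Fold in T2=22: gcd(24, 22) = 2; lcm(24, 22) = 24 * 22 / 2 = 528 / 2 = 264
Fold in T3=13: gcd(264, 13) = 1; lcm(264, 13) = 264 * 13 / 1 = 3432 / 1 = 3432
Full cycle length = 3432

Answer: 3432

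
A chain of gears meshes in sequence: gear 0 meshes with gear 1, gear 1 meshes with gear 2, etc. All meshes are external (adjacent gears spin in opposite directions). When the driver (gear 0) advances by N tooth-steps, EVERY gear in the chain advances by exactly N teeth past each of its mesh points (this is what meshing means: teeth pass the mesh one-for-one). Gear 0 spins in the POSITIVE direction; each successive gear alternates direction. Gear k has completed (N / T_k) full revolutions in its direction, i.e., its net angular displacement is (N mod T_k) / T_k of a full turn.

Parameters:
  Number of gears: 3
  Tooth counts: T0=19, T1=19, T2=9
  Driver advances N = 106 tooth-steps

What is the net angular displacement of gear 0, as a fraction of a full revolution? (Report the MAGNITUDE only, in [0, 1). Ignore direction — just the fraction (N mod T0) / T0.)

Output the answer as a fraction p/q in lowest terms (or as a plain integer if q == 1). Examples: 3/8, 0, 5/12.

Answer: 11/19

Derivation:
Chain of 3 gears, tooth counts: [19, 19, 9]
  gear 0: T0=19, direction=positive, advance = 106 mod 19 = 11 teeth = 11/19 turn
  gear 1: T1=19, direction=negative, advance = 106 mod 19 = 11 teeth = 11/19 turn
  gear 2: T2=9, direction=positive, advance = 106 mod 9 = 7 teeth = 7/9 turn
Gear 0: 106 mod 19 = 11
Fraction = 11 / 19 = 11/19 (gcd(11,19)=1) = 11/19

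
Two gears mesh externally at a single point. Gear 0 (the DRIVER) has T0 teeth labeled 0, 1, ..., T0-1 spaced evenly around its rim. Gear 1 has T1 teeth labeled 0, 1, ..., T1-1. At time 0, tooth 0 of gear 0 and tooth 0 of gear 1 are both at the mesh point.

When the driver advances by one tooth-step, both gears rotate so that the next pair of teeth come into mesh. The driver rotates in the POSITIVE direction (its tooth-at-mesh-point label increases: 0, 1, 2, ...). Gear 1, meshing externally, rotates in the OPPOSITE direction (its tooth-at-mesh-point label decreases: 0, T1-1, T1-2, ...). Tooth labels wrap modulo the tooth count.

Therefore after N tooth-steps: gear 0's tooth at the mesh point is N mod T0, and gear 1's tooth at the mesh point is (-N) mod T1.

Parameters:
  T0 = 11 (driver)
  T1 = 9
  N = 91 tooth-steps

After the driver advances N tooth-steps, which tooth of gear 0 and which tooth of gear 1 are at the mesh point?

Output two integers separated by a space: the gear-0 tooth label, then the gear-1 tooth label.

Answer: 3 8

Derivation:
Gear 0 (driver, T0=11): tooth at mesh = N mod T0
  91 = 8 * 11 + 3, so 91 mod 11 = 3
  gear 0 tooth = 3
Gear 1 (driven, T1=9): tooth at mesh = (-N) mod T1
  91 = 10 * 9 + 1, so 91 mod 9 = 1
  (-91) mod 9 = (-1) mod 9 = 9 - 1 = 8
Mesh after 91 steps: gear-0 tooth 3 meets gear-1 tooth 8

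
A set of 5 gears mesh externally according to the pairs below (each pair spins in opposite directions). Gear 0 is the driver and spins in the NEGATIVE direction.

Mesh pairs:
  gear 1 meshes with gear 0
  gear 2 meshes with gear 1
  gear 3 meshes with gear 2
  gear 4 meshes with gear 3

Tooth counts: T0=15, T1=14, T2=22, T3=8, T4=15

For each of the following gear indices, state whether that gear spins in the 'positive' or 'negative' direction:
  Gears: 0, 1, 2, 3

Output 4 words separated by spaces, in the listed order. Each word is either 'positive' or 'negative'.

Answer: negative positive negative positive

Derivation:
Gear 0 (driver): negative (depth 0)
  gear 1: meshes with gear 0 -> depth 1 -> positive (opposite of gear 0)
  gear 2: meshes with gear 1 -> depth 2 -> negative (opposite of gear 1)
  gear 3: meshes with gear 2 -> depth 3 -> positive (opposite of gear 2)
  gear 4: meshes with gear 3 -> depth 4 -> negative (opposite of gear 3)
Queried indices 0, 1, 2, 3 -> negative, positive, negative, positive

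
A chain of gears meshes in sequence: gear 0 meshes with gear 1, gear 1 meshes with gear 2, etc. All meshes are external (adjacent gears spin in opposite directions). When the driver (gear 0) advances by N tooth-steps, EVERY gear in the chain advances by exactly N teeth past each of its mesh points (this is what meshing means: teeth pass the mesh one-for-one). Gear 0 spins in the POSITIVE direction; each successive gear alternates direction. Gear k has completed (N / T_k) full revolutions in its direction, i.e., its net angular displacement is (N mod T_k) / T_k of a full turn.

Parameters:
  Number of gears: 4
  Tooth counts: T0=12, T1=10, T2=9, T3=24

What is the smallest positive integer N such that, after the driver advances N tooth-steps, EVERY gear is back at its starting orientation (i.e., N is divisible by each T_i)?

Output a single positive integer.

Answer: 360

Derivation:
Gear k returns to start when N is a multiple of T_k.
All gears at start simultaneously when N is a common multiple of [12, 10, 9, 24]; the smallest such N is lcm(12, 10, 9, 24).
Start: lcm = T0 = 12
Fold in T1=10: gcd(12, 10) = 2; lcm(12, 10) = 12 * 10 / 2 = 120 / 2 = 60
Fold in T2=9: gcd(60, 9) = 3; lcm(60, 9) = 60 * 9 / 3 = 540 / 3 = 180
Fold in T3=24: gcd(180, 24) = 12; lcm(180, 24) = 180 * 24 / 12 = 4320 / 12 = 360
Full cycle length = 360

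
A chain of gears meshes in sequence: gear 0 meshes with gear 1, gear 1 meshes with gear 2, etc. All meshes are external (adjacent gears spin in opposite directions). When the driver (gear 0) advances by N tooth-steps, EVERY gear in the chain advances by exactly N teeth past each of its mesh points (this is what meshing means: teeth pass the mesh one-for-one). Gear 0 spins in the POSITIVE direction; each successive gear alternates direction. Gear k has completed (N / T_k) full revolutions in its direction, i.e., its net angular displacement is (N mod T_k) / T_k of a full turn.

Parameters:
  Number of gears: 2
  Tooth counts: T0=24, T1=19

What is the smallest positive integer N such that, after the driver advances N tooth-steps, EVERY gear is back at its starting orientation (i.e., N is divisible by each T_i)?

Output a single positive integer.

Answer: 456

Derivation:
Gear k returns to start when N is a multiple of T_k.
All gears at start simultaneously when N is a common multiple of [24, 19]; the smallest such N is lcm(24, 19).
Start: lcm = T0 = 24
Fold in T1=19: gcd(24, 19) = 1; lcm(24, 19) = 24 * 19 / 1 = 456 / 1 = 456
Full cycle length = 456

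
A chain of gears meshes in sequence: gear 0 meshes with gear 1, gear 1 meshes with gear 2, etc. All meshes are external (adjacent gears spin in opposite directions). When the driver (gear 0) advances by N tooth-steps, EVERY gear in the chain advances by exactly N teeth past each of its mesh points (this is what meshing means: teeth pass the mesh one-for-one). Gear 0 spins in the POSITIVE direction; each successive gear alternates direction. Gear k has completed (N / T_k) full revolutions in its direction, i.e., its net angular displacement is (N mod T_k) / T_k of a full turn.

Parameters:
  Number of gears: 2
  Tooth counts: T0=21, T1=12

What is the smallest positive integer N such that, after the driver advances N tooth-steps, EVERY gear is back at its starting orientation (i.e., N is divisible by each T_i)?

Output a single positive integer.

Gear k returns to start when N is a multiple of T_k.
All gears at start simultaneously when N is a common multiple of [21, 12]; the smallest such N is lcm(21, 12).
Start: lcm = T0 = 21
Fold in T1=12: gcd(21, 12) = 3; lcm(21, 12) = 21 * 12 / 3 = 252 / 3 = 84
Full cycle length = 84

Answer: 84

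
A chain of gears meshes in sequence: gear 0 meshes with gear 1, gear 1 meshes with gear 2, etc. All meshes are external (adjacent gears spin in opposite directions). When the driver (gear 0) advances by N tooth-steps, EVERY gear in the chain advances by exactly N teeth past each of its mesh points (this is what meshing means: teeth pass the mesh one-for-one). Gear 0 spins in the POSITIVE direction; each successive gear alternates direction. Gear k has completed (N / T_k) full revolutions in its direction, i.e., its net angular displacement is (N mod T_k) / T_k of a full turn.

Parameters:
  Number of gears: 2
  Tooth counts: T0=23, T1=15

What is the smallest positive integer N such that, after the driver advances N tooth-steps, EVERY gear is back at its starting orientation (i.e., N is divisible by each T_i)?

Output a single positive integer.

Gear k returns to start when N is a multiple of T_k.
All gears at start simultaneously when N is a common multiple of [23, 15]; the smallest such N is lcm(23, 15).
Start: lcm = T0 = 23
Fold in T1=15: gcd(23, 15) = 1; lcm(23, 15) = 23 * 15 / 1 = 345 / 1 = 345
Full cycle length = 345

Answer: 345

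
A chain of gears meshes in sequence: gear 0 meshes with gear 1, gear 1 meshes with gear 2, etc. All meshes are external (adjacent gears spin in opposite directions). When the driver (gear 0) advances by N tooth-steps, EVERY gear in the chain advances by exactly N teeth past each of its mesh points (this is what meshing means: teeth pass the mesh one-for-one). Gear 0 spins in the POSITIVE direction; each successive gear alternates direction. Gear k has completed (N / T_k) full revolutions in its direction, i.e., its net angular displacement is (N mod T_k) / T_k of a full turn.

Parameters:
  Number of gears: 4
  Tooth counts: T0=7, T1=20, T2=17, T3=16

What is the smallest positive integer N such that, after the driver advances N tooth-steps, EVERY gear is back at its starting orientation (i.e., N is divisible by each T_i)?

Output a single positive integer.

Answer: 9520

Derivation:
Gear k returns to start when N is a multiple of T_k.
All gears at start simultaneously when N is a common multiple of [7, 20, 17, 16]; the smallest such N is lcm(7, 20, 17, 16).
Start: lcm = T0 = 7
Fold in T1=20: gcd(7, 20) = 1; lcm(7, 20) = 7 * 20 / 1 = 140 / 1 = 140
Fold in T2=17: gcd(140, 17) = 1; lcm(140, 17) = 140 * 17 / 1 = 2380 / 1 = 2380
Fold in T3=16: gcd(2380, 16) = 4; lcm(2380, 16) = 2380 * 16 / 4 = 38080 / 4 = 9520
Full cycle length = 9520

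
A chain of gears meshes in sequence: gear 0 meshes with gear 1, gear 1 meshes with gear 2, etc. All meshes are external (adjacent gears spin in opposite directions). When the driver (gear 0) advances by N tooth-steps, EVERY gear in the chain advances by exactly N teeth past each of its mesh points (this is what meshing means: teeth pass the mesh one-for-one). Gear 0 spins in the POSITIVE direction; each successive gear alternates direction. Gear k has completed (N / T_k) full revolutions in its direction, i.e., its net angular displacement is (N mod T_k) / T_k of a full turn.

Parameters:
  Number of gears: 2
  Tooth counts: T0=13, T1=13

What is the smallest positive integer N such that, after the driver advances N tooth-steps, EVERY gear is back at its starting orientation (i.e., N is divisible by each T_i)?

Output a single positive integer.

Gear k returns to start when N is a multiple of T_k.
All gears at start simultaneously when N is a common multiple of [13, 13]; the smallest such N is lcm(13, 13).
Start: lcm = T0 = 13
Fold in T1=13: gcd(13, 13) = 13; lcm(13, 13) = 13 * 13 / 13 = 169 / 13 = 13
Full cycle length = 13

Answer: 13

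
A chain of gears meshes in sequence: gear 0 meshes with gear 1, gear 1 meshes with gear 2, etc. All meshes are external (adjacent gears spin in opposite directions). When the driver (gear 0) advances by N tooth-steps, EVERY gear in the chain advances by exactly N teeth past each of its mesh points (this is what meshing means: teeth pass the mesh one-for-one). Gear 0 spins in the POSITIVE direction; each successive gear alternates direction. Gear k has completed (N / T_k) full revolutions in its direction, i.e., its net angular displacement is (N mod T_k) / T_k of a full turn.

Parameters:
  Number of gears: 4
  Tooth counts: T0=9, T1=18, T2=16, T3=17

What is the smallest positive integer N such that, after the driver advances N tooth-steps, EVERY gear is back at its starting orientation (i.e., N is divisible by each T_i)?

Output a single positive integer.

Gear k returns to start when N is a multiple of T_k.
All gears at start simultaneously when N is a common multiple of [9, 18, 16, 17]; the smallest such N is lcm(9, 18, 16, 17).
Start: lcm = T0 = 9
Fold in T1=18: gcd(9, 18) = 9; lcm(9, 18) = 9 * 18 / 9 = 162 / 9 = 18
Fold in T2=16: gcd(18, 16) = 2; lcm(18, 16) = 18 * 16 / 2 = 288 / 2 = 144
Fold in T3=17: gcd(144, 17) = 1; lcm(144, 17) = 144 * 17 / 1 = 2448 / 1 = 2448
Full cycle length = 2448

Answer: 2448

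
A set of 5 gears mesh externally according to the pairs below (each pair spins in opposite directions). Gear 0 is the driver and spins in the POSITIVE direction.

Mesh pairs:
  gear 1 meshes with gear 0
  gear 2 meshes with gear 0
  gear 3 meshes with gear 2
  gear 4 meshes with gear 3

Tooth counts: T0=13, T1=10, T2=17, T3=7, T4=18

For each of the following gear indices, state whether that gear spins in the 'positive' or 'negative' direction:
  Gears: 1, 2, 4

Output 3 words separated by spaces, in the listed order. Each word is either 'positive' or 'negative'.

Answer: negative negative negative

Derivation:
Gear 0 (driver): positive (depth 0)
  gear 1: meshes with gear 0 -> depth 1 -> negative (opposite of gear 0)
  gear 2: meshes with gear 0 -> depth 1 -> negative (opposite of gear 0)
  gear 3: meshes with gear 2 -> depth 2 -> positive (opposite of gear 2)
  gear 4: meshes with gear 3 -> depth 3 -> negative (opposite of gear 3)
Queried indices 1, 2, 4 -> negative, negative, negative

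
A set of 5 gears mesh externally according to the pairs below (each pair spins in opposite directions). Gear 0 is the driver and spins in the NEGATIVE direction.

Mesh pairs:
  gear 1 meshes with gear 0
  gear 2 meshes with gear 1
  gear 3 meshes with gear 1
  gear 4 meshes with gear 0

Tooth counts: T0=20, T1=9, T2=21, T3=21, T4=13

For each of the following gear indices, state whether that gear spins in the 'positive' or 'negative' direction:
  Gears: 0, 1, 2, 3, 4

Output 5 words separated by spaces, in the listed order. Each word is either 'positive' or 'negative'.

Answer: negative positive negative negative positive

Derivation:
Gear 0 (driver): negative (depth 0)
  gear 1: meshes with gear 0 -> depth 1 -> positive (opposite of gear 0)
  gear 2: meshes with gear 1 -> depth 2 -> negative (opposite of gear 1)
  gear 3: meshes with gear 1 -> depth 2 -> negative (opposite of gear 1)
  gear 4: meshes with gear 0 -> depth 1 -> positive (opposite of gear 0)
Queried indices 0, 1, 2, 3, 4 -> negative, positive, negative, negative, positive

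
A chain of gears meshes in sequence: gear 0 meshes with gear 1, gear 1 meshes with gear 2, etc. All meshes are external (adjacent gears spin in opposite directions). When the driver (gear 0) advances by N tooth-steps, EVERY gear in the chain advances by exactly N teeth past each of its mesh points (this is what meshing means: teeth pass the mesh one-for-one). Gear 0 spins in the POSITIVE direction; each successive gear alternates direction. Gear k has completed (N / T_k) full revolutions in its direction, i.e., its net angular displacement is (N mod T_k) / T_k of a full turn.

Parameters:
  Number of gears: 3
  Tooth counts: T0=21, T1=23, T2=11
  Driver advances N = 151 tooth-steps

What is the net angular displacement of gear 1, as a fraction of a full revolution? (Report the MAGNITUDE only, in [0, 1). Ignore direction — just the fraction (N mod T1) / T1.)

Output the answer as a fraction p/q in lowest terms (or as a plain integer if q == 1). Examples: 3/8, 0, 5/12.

Answer: 13/23

Derivation:
Chain of 3 gears, tooth counts: [21, 23, 11]
  gear 0: T0=21, direction=positive, advance = 151 mod 21 = 4 teeth = 4/21 turn
  gear 1: T1=23, direction=negative, advance = 151 mod 23 = 13 teeth = 13/23 turn
  gear 2: T2=11, direction=positive, advance = 151 mod 11 = 8 teeth = 8/11 turn
Gear 1: 151 mod 23 = 13
Fraction = 13 / 23 = 13/23 (gcd(13,23)=1) = 13/23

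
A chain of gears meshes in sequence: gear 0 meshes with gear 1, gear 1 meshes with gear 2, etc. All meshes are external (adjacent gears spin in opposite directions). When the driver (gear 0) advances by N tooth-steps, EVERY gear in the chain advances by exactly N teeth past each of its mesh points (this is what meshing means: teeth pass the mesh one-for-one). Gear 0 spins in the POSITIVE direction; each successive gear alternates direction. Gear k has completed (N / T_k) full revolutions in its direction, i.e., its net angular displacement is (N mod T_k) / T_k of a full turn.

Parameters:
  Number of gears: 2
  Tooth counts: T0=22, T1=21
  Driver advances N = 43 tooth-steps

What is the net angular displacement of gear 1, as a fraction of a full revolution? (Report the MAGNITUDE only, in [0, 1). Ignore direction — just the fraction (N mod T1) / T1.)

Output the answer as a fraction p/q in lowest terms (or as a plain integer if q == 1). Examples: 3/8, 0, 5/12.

Answer: 1/21

Derivation:
Chain of 2 gears, tooth counts: [22, 21]
  gear 0: T0=22, direction=positive, advance = 43 mod 22 = 21 teeth = 21/22 turn
  gear 1: T1=21, direction=negative, advance = 43 mod 21 = 1 teeth = 1/21 turn
Gear 1: 43 mod 21 = 1
Fraction = 1 / 21 = 1/21 (gcd(1,21)=1) = 1/21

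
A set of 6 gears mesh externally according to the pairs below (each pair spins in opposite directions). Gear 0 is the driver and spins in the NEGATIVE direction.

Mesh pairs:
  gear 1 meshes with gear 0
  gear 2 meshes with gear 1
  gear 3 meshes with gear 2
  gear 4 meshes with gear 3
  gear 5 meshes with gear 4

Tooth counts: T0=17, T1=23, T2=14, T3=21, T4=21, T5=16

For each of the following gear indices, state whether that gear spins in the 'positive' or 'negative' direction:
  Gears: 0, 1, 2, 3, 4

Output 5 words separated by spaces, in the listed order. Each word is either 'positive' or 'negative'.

Gear 0 (driver): negative (depth 0)
  gear 1: meshes with gear 0 -> depth 1 -> positive (opposite of gear 0)
  gear 2: meshes with gear 1 -> depth 2 -> negative (opposite of gear 1)
  gear 3: meshes with gear 2 -> depth 3 -> positive (opposite of gear 2)
  gear 4: meshes with gear 3 -> depth 4 -> negative (opposite of gear 3)
  gear 5: meshes with gear 4 -> depth 5 -> positive (opposite of gear 4)
Queried indices 0, 1, 2, 3, 4 -> negative, positive, negative, positive, negative

Answer: negative positive negative positive negative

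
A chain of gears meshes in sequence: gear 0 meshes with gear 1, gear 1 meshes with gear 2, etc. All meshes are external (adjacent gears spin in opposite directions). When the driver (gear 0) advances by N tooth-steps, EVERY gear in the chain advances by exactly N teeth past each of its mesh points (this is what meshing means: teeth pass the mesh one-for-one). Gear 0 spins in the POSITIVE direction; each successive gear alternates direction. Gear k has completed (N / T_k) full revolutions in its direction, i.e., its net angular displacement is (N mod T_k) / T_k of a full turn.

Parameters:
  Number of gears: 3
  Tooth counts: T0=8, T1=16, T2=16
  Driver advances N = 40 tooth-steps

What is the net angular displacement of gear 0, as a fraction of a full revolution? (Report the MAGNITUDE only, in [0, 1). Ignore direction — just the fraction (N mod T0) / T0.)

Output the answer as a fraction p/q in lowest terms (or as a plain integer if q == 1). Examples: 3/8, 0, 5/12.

Chain of 3 gears, tooth counts: [8, 16, 16]
  gear 0: T0=8, direction=positive, advance = 40 mod 8 = 0 teeth = 0/8 turn
  gear 1: T1=16, direction=negative, advance = 40 mod 16 = 8 teeth = 8/16 turn
  gear 2: T2=16, direction=positive, advance = 40 mod 16 = 8 teeth = 8/16 turn
Gear 0: 40 mod 8 = 0
Fraction = 0 / 8 = 0/1 (gcd(0,8)=8) = 0

Answer: 0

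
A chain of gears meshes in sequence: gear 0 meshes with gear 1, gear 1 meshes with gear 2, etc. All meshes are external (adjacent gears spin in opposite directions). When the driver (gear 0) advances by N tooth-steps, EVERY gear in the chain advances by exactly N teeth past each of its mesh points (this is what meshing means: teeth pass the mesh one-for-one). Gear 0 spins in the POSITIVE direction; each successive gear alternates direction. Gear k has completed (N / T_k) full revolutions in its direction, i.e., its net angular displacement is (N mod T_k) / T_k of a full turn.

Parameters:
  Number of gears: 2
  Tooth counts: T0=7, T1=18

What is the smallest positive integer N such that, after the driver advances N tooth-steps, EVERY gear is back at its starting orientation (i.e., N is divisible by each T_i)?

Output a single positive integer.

Answer: 126

Derivation:
Gear k returns to start when N is a multiple of T_k.
All gears at start simultaneously when N is a common multiple of [7, 18]; the smallest such N is lcm(7, 18).
Start: lcm = T0 = 7
Fold in T1=18: gcd(7, 18) = 1; lcm(7, 18) = 7 * 18 / 1 = 126 / 1 = 126
Full cycle length = 126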